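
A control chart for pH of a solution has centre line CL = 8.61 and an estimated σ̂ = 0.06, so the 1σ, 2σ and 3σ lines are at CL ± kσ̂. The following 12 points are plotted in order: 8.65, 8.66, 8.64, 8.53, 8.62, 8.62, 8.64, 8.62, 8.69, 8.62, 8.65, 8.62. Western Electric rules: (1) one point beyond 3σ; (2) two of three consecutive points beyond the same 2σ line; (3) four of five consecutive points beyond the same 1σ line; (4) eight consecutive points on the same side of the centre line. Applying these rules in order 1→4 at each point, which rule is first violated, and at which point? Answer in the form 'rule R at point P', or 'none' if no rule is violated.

Zone of each point (C = within 1σ̂, B = 1σ̂–2σ̂, A = 2σ̂–3σ̂, * = beyond 3σ̂; sign = side of CL): 1:+C, 2:+C, 3:+C, 4:-B, 5:+C, 6:+C, 7:+C, 8:+C, 9:+B, 10:+C, 11:+C, 12:+C
Rule 4 (eight consecutive points on the same side of the centre line) is satisfied at point 12.

rule 4 at point 12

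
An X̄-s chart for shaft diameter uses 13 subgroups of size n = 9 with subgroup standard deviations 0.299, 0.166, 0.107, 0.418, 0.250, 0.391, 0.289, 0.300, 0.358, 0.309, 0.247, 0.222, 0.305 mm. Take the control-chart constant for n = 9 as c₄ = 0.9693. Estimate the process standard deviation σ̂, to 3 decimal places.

0.291

s̄ = (0.299 + 0.166 + 0.107 + 0.418 + 0.250 + 0.391 + 0.289 + 0.300 + 0.358 + 0.309 + 0.247 + 0.222 + 0.305) / 13 = 0.2816
σ̂ = s̄ / c₄ = 0.2816 / 0.9693 = 0.2905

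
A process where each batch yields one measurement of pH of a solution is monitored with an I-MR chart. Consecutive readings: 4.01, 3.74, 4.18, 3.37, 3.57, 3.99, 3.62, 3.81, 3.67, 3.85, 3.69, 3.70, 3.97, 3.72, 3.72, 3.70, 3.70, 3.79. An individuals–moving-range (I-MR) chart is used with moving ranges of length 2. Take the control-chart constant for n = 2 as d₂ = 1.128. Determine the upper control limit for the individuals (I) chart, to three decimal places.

X̄ = (4.01 + 3.74 + 4.18 + 3.37 + 3.57 + 3.99 + 3.62 + 3.81 + 3.67 + 3.85 + 3.69 + 3.70 + 3.97 + 3.72 + 3.72 + 3.70 + 3.70 + 3.79) / 18 = 3.7667
Moving ranges: 0.27, 0.44, 0.81, 0.20, 0.42, 0.37, 0.19, 0.14, 0.18, 0.16, 0.01, 0.27, 0.25, 0.00, 0.02, 0.00, 0.09; M̄R̄ = 3.8200 / 17 = 0.2247
UCL = X̄ + 3·M̄R̄/d₂ = 3.7667 + 3 × 0.2247 / 1.128 = 4.3643

4.364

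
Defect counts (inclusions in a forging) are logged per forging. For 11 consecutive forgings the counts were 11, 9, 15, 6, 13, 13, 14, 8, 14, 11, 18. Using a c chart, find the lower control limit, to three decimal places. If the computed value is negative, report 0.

c̄ = (11 + 9 + 15 + 6 + 13 + 13 + 14 + 8 + 14 + 11 + 18) / 11 = 132 / 11 = 12.0000
LCL = c̄ − 3√c̄ = 12.0000 − 3 × 3.4641 = 1.6077

1.608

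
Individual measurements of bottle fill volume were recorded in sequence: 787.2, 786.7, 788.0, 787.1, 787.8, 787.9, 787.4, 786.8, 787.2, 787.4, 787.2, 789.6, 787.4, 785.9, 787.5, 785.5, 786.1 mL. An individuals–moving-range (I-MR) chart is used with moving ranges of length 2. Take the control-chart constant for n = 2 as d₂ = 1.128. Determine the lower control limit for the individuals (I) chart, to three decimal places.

784.608

X̄ = (787.2 + 786.7 + 788.0 + 787.1 + 787.8 + 787.9 + 787.4 + 786.8 + 787.2 + 787.4 + 787.2 + 789.6 + 787.4 + 785.9 + 787.5 + 785.5 + 786.1) / 17 = 787.2176
Moving ranges: 0.5, 1.3, 0.9, 0.7, 0.1, 0.5, 0.6, 0.4, 0.2, 0.2, 2.4, 2.2, 1.5, 1.6, 2.0, 0.6; M̄R̄ = 15.7000 / 16 = 0.9813
LCL = X̄ − 3·M̄R̄/d₂ = 787.2176 − 3 × 0.9813 / 1.128 = 784.6079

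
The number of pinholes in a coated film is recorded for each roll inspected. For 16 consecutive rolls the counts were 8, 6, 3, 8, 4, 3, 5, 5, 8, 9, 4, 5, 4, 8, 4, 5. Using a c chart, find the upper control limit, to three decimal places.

c̄ = (8 + 6 + 3 + 8 + 4 + 3 + 5 + 5 + 8 + 9 + 4 + 5 + 4 + 8 + 4 + 5) / 16 = 89 / 16 = 5.5625
UCL = c̄ + 3√c̄ = 5.5625 + 3 × √5.5625 = 5.5625 + 3 × 2.3585 = 12.6380

12.638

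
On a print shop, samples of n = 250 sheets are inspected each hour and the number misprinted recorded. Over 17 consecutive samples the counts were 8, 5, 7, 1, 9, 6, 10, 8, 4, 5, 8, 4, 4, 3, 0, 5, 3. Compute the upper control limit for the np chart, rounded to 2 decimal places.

12.12

p̄ = Σdᵢ / (k·n) = 90 / (17 × 250) = 0.02118
UCL = np̄ + 3·√(np̄(1−p̄)) = 5.2941 + 3 × √(5.2941×0.97882) = 5.2941 + 3 × 2.2764 = 12.1233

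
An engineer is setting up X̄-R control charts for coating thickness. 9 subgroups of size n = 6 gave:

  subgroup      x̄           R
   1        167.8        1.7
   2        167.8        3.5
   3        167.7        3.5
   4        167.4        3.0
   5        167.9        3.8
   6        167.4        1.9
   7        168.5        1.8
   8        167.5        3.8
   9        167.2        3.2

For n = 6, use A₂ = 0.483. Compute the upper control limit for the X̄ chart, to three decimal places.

X̄̄ = (167.8 + 167.8 + 167.7 + 167.4 + 167.9 + 167.4 + 168.5 + 167.5 + 167.2) / 9 = 1509.2000 / 9 = 167.6889
R̄ = (1.7 + 3.5 + 3.5 + 3.0 + 3.8 + 1.9 + 1.8 + 3.8 + 3.2) / 9 = 26.2000 / 9 = 2.9111
UCL = X̄̄ + A₂·R̄ = 167.6889 + 0.483 × 2.9111 = 169.0950

169.095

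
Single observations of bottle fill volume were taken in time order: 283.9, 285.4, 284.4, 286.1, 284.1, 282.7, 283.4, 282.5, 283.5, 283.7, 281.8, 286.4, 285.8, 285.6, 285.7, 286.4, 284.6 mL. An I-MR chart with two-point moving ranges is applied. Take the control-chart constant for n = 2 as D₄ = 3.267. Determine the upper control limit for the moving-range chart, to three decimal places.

4.145

Moving ranges: 1.5, 1.0, 1.7, 2.0, 1.4, 0.7, 0.9, 1.0, 0.2, 1.9, 4.6, 0.6, 0.2, 0.1, 0.7, 1.8; M̄R̄ = 20.3000 / 16 = 1.2688
UCL_MR = D₄·M̄R̄ = 3.267 × 1.2688 = 4.1450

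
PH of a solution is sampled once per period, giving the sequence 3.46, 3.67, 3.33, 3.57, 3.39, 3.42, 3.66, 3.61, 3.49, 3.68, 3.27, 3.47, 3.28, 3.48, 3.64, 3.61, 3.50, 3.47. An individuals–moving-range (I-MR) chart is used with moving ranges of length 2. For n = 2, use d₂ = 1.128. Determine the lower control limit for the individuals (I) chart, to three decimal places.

3.042

X̄ = (3.46 + 3.67 + 3.33 + 3.57 + 3.39 + 3.42 + 3.66 + 3.61 + 3.49 + 3.68 + 3.27 + 3.47 + 3.28 + 3.48 + 3.64 + 3.61 + 3.50 + 3.47) / 18 = 3.5000
Moving ranges: 0.21, 0.34, 0.24, 0.18, 0.03, 0.24, 0.05, 0.12, 0.19, 0.41, 0.20, 0.19, 0.20, 0.16, 0.03, 0.11, 0.03; M̄R̄ = 2.9300 / 17 = 0.1724
LCL = X̄ − 3·M̄R̄/d₂ = 3.5000 − 3 × 0.1724 / 1.128 = 3.0416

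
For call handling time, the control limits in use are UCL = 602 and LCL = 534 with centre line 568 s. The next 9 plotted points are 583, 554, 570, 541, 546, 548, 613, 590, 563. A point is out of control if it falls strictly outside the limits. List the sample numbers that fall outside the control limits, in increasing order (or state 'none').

Compare each point to [534, 602]: sample 7 = 613 > UCL.

7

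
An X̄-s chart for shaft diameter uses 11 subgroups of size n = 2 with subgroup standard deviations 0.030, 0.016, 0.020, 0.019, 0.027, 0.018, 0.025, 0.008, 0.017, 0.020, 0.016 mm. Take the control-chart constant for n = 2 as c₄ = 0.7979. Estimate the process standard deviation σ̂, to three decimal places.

0.025

s̄ = (0.030 + 0.016 + 0.020 + 0.019 + 0.027 + 0.018 + 0.025 + 0.008 + 0.017 + 0.020 + 0.016) / 11 = 0.0196
σ̂ = s̄ / c₄ = 0.0196 / 0.7979 = 0.0246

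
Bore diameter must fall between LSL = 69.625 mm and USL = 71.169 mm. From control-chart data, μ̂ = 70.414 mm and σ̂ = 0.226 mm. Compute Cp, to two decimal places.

1.14

Cp = (USL − LSL) / (6σ̂) = (71.169 − 69.625) / (6 × 0.226) = 1.5440 / 1.3560 = 1.1386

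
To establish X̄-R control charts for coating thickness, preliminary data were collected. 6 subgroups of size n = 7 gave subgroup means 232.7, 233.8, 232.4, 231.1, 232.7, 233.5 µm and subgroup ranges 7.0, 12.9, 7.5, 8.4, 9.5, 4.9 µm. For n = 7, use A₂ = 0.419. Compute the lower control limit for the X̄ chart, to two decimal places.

229.19

X̄̄ = (232.7 + 233.8 + 232.4 + 231.1 + 232.7 + 233.5) / 6 = 1396.2000 / 6 = 232.7000
R̄ = (7.0 + 12.9 + 7.5 + 8.4 + 9.5 + 4.9) / 6 = 50.2000 / 6 = 8.3667
LCL = X̄̄ − A₂·R̄ = 232.7000 − 0.419 × 8.3667 = 229.1944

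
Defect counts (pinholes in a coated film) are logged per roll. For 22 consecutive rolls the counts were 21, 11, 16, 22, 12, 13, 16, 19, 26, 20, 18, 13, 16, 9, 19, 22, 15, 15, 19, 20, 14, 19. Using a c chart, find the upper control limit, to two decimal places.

c̄ = (21 + 11 + 16 + 22 + 12 + 13 + 16 + 19 + 26 + 20 + 18 + 13 + 16 + 9 + 19 + 22 + 15 + 15 + 19 + 20 + 14 + 19) / 22 = 375 / 22 = 17.0455
UCL = c̄ + 3√c̄ = 17.0455 + 3 × √17.0455 = 17.0455 + 3 × 4.1286 = 29.4313

29.43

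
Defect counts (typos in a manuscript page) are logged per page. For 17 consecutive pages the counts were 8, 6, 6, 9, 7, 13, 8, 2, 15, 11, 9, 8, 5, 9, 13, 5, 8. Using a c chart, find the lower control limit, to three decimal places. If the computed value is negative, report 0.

c̄ = (8 + 6 + 6 + 9 + 7 + 13 + 8 + 2 + 15 + 11 + 9 + 8 + 5 + 9 + 13 + 5 + 8) / 17 = 142 / 17 = 8.3529
LCL = c̄ − 3√c̄ = 8.3529 − 3 × 2.8901 = -0.3175 → 0 (cannot be negative)

0.000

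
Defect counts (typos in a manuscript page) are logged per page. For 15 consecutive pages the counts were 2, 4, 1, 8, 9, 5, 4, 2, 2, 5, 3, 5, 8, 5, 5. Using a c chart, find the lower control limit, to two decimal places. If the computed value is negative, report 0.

c̄ = (2 + 4 + 1 + 8 + 9 + 5 + 4 + 2 + 2 + 5 + 3 + 5 + 8 + 5 + 5) / 15 = 68 / 15 = 4.5333
LCL = c̄ − 3√c̄ = 4.5333 − 3 × 2.1292 = -1.8542 → 0 (cannot be negative)

0.00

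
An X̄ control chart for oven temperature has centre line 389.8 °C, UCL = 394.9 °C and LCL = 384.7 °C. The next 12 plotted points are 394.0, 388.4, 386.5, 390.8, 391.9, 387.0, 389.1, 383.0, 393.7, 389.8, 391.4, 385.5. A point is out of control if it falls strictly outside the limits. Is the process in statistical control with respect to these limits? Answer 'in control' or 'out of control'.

Compare each point to [384.7, 394.9]: sample 8 = 383.0 < LCL.

out of control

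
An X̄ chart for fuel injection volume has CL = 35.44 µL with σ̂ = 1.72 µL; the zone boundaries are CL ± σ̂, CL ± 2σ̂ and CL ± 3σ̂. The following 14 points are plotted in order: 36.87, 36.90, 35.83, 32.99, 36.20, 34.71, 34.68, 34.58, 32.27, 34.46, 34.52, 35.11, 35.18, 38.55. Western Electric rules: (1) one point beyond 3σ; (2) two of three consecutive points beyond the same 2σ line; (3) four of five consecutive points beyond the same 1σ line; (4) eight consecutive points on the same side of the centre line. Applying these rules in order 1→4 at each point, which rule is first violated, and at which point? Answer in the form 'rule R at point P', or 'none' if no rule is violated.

Zone of each point (C = within 1σ̂, B = 1σ̂–2σ̂, A = 2σ̂–3σ̂, * = beyond 3σ̂; sign = side of CL): 1:+C, 2:+C, 3:+C, 4:-B, 5:+C, 6:-C, 7:-C, 8:-C, 9:-B, 10:-C, 11:-C, 12:-C, 13:-C, 14:+B
Rule 4 (eight consecutive points on the same side of the centre line) is satisfied at point 13.

rule 4 at point 13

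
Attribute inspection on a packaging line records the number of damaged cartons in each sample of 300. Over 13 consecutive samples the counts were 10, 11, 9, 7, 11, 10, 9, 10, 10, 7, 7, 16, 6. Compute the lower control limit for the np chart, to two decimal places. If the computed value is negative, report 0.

p̄ = Σdᵢ / (k·n) = 123 / (13 × 300) = 0.03154
LCL = np̄ − 3·√(np̄(1−p̄)) = 9.4615 − 3 × 3.0271 = 0.3803

0.38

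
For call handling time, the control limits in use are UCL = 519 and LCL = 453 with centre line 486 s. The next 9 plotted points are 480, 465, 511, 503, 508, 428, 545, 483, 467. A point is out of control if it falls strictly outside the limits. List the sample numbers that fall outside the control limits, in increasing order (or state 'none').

Compare each point to [453, 519]: sample 6 = 428 < LCL; sample 7 = 545 > UCL.

6, 7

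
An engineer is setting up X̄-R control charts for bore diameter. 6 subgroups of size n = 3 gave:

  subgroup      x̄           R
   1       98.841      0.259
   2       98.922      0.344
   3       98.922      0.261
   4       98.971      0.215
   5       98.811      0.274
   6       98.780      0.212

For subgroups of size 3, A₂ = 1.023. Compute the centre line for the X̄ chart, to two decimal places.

98.87

X̄̄ = (98.841 + 98.922 + 98.922 + 98.971 + 98.811 + 98.780) / 6 = 593.2470 / 6 = 98.8745
CL = X̄̄ = 98.8745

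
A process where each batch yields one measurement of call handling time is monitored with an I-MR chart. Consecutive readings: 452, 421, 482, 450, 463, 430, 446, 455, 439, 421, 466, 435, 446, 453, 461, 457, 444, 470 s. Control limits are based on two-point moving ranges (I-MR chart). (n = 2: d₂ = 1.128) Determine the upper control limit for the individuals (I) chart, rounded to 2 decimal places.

X̄ = (452 + 421 + 482 + 450 + 463 + 430 + 446 + 455 + 439 + 421 + 466 + 435 + 446 + 453 + 461 + 457 + 444 + 470) / 18 = 449.5000
Moving ranges: 31, 61, 32, 13, 33, 16, 9, 16, 18, 45, 31, 11, 7, 8, 4, 13, 26; M̄R̄ = 374.0000 / 17 = 22.0000
UCL = X̄ + 3·M̄R̄/d₂ = 449.5000 + 3 × 22.0000 / 1.128 = 508.0106

508.01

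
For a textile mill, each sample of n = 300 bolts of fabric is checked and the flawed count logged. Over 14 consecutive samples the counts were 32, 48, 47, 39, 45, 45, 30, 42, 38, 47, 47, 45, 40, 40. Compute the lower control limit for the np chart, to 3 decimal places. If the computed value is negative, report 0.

23.794

p̄ = Σdᵢ / (k·n) = 585 / (14 × 300) = 0.13929
LCL = np̄ − 3·√(np̄(1−p̄)) = 41.7857 − 3 × 5.9971 = 23.7943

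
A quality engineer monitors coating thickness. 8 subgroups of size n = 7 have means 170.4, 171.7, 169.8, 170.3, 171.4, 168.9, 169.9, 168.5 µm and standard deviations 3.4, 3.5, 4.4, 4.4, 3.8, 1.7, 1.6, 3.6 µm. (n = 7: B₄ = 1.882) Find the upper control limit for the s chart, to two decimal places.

s̄ = (3.4 + 3.5 + 4.4 + 4.4 + 3.8 + 1.7 + 1.6 + 3.6) / 8 = 3.3000
UCL_s = B₄·s̄ = 1.882 × 3.3000 = 6.2106

6.21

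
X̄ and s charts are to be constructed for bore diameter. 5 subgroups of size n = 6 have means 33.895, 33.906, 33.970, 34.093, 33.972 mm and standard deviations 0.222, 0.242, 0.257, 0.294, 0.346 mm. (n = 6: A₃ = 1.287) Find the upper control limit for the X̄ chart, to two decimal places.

X̄̄ = (33.895 + 33.906 + 33.970 + 34.093 + 33.972) / 5 = 33.9672
s̄ = (0.222 + 0.242 + 0.257 + 0.294 + 0.346) / 5 = 0.2722
UCL = X̄̄ + A₃·s̄ = 33.9672 + 1.287 × 0.2722 = 34.3175

34.32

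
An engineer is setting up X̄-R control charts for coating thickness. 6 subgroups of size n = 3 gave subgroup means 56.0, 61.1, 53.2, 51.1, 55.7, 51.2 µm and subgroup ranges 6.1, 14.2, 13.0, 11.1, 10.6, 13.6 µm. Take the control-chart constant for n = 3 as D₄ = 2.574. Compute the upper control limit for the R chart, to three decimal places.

R̄ = (6.1 + 14.2 + 13.0 + 11.1 + 10.6 + 13.6) / 6 = 68.6000 / 6 = 11.4333
UCL_R = D₄·R̄ = 2.574 × 11.4333 = 29.4294

29.429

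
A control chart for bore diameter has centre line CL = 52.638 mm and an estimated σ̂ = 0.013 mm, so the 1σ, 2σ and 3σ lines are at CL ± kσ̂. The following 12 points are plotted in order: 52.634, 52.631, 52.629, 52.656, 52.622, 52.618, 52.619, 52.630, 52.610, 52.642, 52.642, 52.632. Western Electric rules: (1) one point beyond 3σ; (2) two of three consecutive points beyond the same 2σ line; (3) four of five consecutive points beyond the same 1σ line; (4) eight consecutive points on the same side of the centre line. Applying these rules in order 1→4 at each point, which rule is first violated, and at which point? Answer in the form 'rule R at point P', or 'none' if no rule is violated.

rule 3 at point 9

Zone of each point (C = within 1σ̂, B = 1σ̂–2σ̂, A = 2σ̂–3σ̂, * = beyond 3σ̂; sign = side of CL): 1:-C, 2:-C, 3:-C, 4:+B, 5:-B, 6:-B, 7:-B, 8:-C, 9:-A, 10:+C, 11:+C, 12:-C
Rule 3 (four of five consecutive points beyond the same 1σ limit) is satisfied at point 9.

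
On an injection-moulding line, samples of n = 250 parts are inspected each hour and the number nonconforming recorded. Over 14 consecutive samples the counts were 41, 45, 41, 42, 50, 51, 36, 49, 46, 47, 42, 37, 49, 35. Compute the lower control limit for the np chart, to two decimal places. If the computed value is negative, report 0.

25.64

p̄ = Σdᵢ / (k·n) = 611 / (14 × 250) = 0.17457
LCL = np̄ − 3·√(np̄(1−p̄)) = 43.6429 − 3 × 6.0020 = 25.6368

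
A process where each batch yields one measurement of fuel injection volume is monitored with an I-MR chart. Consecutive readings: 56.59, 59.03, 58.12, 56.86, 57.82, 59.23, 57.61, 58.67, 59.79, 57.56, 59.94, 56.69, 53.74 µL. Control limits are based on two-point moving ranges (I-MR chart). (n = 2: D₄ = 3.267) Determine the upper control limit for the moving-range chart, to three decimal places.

5.878

Moving ranges: 2.44, 0.91, 1.26, 0.96, 1.41, 1.62, 1.06, 1.12, 2.23, 2.38, 3.25, 2.95; M̄R̄ = 21.5900 / 12 = 1.7992
UCL_MR = D₄·M̄R̄ = 3.267 × 1.7992 = 5.8779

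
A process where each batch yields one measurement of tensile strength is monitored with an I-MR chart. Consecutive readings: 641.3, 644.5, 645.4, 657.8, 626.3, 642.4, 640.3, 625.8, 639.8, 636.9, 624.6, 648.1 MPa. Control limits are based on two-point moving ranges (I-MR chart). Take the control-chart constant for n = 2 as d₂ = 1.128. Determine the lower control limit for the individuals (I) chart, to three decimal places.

X̄ = (641.3 + 644.5 + 645.4 + 657.8 + 626.3 + 642.4 + 640.3 + 625.8 + 639.8 + 636.9 + 624.6 + 648.1) / 12 = 639.4333
Moving ranges: 3.2, 0.9, 12.4, 31.5, 16.1, 2.1, 14.5, 14.0, 2.9, 12.3, 23.5; M̄R̄ = 133.4000 / 11 = 12.1273
LCL = X̄ − 3·M̄R̄/d₂ = 639.4333 − 3 × 12.1273 / 1.128 = 607.1799

607.180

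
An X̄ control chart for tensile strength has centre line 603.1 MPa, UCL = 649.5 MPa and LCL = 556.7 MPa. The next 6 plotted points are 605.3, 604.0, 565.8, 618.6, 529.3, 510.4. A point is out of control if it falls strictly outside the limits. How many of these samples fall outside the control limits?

Compare each point to [556.7, 649.5]: sample 5 = 529.3 < LCL; sample 6 = 510.4 < LCL.

2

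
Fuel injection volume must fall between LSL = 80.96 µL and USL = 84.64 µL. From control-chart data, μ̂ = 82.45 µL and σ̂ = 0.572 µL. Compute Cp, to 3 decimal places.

Cp = (USL − LSL) / (6σ̂) = (84.64 − 80.96) / (6 × 0.572) = 3.6800 / 3.4320 = 1.0723

1.072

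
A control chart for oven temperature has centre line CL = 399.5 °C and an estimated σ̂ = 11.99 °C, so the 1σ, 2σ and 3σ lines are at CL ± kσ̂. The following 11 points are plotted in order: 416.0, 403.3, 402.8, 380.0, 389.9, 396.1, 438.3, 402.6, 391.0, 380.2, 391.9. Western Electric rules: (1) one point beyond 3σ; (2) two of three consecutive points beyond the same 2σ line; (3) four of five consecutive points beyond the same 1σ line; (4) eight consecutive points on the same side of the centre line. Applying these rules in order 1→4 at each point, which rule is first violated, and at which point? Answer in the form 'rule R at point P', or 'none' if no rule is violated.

rule 1 at point 7

Zone of each point (C = within 1σ̂, B = 1σ̂–2σ̂, A = 2σ̂–3σ̂, * = beyond 3σ̂; sign = side of CL): 1:+B, 2:+C, 3:+C, 4:-B, 5:-C, 6:-C, 7:+*, 8:+C, 9:-C, 10:-B, 11:-C
Rule 1 (one point beyond the 3σ limits) is satisfied at point 7.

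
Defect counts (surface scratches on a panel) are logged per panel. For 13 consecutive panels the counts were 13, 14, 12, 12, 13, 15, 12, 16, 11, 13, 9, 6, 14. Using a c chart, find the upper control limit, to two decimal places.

22.83

c̄ = (13 + 14 + 12 + 12 + 13 + 15 + 12 + 16 + 11 + 13 + 9 + 6 + 14) / 13 = 160 / 13 = 12.3077
UCL = c̄ + 3√c̄ = 12.3077 + 3 × √12.3077 = 12.3077 + 3 × 3.5082 = 22.8324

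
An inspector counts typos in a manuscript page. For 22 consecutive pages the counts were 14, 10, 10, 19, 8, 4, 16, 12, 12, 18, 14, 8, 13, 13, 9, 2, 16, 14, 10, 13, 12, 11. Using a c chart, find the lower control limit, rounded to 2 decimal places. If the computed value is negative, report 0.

1.45

c̄ = (14 + 10 + 10 + 19 + 8 + 4 + 16 + 12 + 12 + 18 + 14 + 8 + 13 + 13 + 9 + 2 + 16 + 14 + 10 + 13 + 12 + 11) / 22 = 258 / 22 = 11.7273
LCL = c̄ − 3√c̄ = 11.7273 − 3 × 3.4245 = 1.4537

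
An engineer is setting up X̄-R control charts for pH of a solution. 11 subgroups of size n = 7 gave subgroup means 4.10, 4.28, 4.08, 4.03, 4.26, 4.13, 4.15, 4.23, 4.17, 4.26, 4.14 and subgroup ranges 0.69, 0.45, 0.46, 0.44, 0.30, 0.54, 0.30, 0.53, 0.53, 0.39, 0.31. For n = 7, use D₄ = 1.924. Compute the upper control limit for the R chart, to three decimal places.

R̄ = (0.69 + 0.45 + 0.46 + 0.44 + 0.30 + 0.54 + 0.30 + 0.53 + 0.53 + 0.39 + 0.31) / 11 = 4.9400 / 11 = 0.4491
UCL_R = D₄·R̄ = 1.924 × 0.4491 = 0.8641

0.864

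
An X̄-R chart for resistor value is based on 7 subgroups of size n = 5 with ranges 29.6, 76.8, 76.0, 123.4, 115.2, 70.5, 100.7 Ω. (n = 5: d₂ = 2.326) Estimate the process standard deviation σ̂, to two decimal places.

36.37

R̄ = (29.6 + 76.8 + 76.0 + 123.4 + 115.2 + 70.5 + 100.7) / 7 = 84.6000
σ̂ = R̄ / d₂ = 84.6000 / 2.326 = 36.3715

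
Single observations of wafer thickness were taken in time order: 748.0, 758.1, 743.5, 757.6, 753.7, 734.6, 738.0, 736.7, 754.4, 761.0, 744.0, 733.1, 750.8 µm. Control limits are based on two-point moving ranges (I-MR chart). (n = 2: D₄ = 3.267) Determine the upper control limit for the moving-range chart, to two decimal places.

37.13

Moving ranges: 10.1, 14.6, 14.1, 3.9, 19.1, 3.4, 1.3, 17.7, 6.6, 17.0, 10.9, 17.7; M̄R̄ = 136.4000 / 12 = 11.3667
UCL_MR = D₄·M̄R̄ = 3.267 × 11.3667 = 37.1349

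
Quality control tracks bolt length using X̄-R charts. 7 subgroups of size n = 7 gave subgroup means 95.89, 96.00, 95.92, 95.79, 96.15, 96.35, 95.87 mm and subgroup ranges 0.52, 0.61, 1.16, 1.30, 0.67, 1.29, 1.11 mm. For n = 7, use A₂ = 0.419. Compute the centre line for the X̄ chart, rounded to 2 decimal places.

X̄̄ = (95.89 + 96.00 + 95.92 + 95.79 + 96.15 + 96.35 + 95.87) / 7 = 671.9700 / 7 = 95.9957
CL = X̄̄ = 95.9957

96.00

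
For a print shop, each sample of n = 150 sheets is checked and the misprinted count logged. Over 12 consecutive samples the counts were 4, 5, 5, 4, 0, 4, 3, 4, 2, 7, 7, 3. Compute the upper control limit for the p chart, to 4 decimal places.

0.0661

p̄ = Σdᵢ / (k·n) = 48 / (12 × 150) = 0.02667
UCL = p̄ + 3·√(p̄(1−p̄)/n) = 0.02667 + 3 × √(0.02667×0.97333/150) = 0.02667 + 3 × 0.01315 = 0.06613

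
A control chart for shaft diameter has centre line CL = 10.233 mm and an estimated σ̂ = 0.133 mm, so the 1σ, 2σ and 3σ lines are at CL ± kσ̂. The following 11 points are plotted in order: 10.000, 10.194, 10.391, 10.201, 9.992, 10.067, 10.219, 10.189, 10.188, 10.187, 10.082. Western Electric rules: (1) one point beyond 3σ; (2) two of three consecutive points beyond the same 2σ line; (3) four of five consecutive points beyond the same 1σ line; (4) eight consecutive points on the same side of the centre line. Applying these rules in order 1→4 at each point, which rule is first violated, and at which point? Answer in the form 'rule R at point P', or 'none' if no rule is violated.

rule 4 at point 11

Zone of each point (C = within 1σ̂, B = 1σ̂–2σ̂, A = 2σ̂–3σ̂, * = beyond 3σ̂; sign = side of CL): 1:-B, 2:-C, 3:+B, 4:-C, 5:-B, 6:-B, 7:-C, 8:-C, 9:-C, 10:-C, 11:-B
Rule 4 (eight consecutive points on the same side of the centre line) is satisfied at point 11.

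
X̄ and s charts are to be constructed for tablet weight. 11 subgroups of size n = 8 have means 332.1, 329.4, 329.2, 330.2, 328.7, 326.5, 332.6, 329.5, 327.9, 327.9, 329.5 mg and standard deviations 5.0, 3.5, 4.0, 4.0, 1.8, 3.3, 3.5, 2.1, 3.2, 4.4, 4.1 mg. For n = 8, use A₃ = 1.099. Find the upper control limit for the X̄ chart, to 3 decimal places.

X̄̄ = (332.1 + 329.4 + 329.2 + 330.2 + 328.7 + 326.5 + 332.6 + 329.5 + 327.9 + 327.9 + 329.5) / 11 = 329.4091
s̄ = (5.0 + 3.5 + 4.0 + 4.0 + 1.8 + 3.3 + 3.5 + 2.1 + 3.2 + 4.4 + 4.1) / 11 = 3.5364
UCL = X̄̄ + A₃·s̄ = 329.4091 + 1.099 × 3.5364 = 333.2956

333.296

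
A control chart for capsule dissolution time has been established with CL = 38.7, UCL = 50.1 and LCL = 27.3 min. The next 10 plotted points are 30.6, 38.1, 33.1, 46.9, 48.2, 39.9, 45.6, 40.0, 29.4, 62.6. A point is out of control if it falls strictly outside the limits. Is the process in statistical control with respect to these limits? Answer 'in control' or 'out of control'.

Compare each point to [27.3, 50.1]: sample 10 = 62.6 > UCL.

out of control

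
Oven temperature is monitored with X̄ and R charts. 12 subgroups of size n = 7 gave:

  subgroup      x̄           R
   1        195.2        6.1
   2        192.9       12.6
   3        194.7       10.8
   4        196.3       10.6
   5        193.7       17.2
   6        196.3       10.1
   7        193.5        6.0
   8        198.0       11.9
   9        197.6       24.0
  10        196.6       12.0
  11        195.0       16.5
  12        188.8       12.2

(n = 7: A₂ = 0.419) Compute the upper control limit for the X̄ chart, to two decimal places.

X̄̄ = (195.2 + 192.9 + 194.7 + 196.3 + 193.7 + 196.3 + 193.5 + 198.0 + 197.6 + 196.6 + 195.0 + 188.8) / 12 = 2338.6000 / 12 = 194.8833
R̄ = (6.1 + 12.6 + 10.8 + 10.6 + 17.2 + 10.1 + 6.0 + 11.9 + 24.0 + 12.0 + 16.5 + 12.2) / 12 = 150.0000 / 12 = 12.5000
UCL = X̄̄ + A₂·R̄ = 194.8833 + 0.419 × 12.5000 = 200.1208

200.12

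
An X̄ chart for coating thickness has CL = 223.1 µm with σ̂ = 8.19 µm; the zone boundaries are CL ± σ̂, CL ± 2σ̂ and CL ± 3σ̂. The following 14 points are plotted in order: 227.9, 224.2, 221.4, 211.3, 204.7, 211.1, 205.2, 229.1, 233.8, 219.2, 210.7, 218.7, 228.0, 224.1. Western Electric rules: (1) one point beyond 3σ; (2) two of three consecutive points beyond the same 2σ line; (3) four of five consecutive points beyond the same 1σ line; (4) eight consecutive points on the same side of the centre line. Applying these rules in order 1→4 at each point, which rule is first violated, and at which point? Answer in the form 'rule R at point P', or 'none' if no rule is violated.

rule 2 at point 7

Zone of each point (C = within 1σ̂, B = 1σ̂–2σ̂, A = 2σ̂–3σ̂, * = beyond 3σ̂; sign = side of CL): 1:+C, 2:+C, 3:-C, 4:-B, 5:-A, 6:-B, 7:-A, 8:+C, 9:+B, 10:-C, 11:-B, 12:-C, 13:+C, 14:+C
Rule 2 (two of three consecutive points beyond the same 2σ limit) is satisfied at point 7.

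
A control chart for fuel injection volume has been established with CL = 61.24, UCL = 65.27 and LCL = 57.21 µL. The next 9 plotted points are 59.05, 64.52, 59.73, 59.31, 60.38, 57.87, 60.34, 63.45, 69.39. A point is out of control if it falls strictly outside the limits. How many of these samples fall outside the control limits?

1

Compare each point to [57.21, 65.27]: sample 9 = 69.39 > UCL.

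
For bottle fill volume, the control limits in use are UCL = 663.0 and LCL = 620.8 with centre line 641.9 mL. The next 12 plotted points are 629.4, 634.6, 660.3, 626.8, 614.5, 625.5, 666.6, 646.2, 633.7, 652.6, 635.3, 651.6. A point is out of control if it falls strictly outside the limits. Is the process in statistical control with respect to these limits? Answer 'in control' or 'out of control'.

out of control

Compare each point to [620.8, 663.0]: sample 5 = 614.5 < LCL; sample 7 = 666.6 > UCL.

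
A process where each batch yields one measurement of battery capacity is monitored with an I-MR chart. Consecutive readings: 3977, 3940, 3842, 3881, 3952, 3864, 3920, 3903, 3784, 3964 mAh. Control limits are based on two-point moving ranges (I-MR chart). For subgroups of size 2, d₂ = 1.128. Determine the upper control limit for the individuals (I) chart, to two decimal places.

4111.03

X̄ = (3977 + 3940 + 3842 + 3881 + 3952 + 3864 + 3920 + 3903 + 3784 + 3964) / 10 = 3902.7000
Moving ranges: 37, 98, 39, 71, 88, 56, 17, 119, 180; M̄R̄ = 705.0000 / 9 = 78.3333
UCL = X̄ + 3·M̄R̄/d₂ = 3902.7000 + 3 × 78.3333 / 1.128 = 4111.0333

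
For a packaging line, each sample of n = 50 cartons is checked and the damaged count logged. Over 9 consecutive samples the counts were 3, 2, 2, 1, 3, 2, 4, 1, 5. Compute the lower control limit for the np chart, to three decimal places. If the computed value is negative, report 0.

p̄ = Σdᵢ / (k·n) = 23 / (9 × 50) = 0.05111
LCL = np̄ − 3·√(np̄(1−p̄)) = 2.5556 − 3 × 1.5572 = -2.1161 → 0 (negative, so LCL = 0)

0.000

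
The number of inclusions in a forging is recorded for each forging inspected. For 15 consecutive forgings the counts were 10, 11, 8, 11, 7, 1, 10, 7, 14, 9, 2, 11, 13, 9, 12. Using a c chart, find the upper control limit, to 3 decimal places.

18.000

c̄ = (10 + 11 + 8 + 11 + 7 + 1 + 10 + 7 + 14 + 9 + 2 + 11 + 13 + 9 + 12) / 15 = 135 / 15 = 9.0000
UCL = c̄ + 3√c̄ = 9.0000 + 3 × √9.0000 = 9.0000 + 3 × 3.0000 = 18.0000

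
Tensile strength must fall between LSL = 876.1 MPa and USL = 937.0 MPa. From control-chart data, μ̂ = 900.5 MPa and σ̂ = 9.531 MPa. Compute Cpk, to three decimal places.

Cpu = (USL − μ̂) / (3σ̂) = (937.0 − 900.5) / (3 × 9.531) = 1.2765; Cpl = (μ̂ − LSL) / (3σ̂) = (900.5 − 876.1) / (3 × 9.531) = 0.8534; Cpk = min(Cpu, Cpl) = 0.8534

0.853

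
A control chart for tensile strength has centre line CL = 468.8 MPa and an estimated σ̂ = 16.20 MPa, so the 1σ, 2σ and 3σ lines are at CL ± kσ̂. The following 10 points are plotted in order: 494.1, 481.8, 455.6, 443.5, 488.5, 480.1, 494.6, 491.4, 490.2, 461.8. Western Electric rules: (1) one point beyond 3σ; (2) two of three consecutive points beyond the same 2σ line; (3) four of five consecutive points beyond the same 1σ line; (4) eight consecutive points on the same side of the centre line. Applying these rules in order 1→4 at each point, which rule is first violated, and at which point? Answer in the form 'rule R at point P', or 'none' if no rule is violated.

rule 3 at point 9

Zone of each point (C = within 1σ̂, B = 1σ̂–2σ̂, A = 2σ̂–3σ̂, * = beyond 3σ̂; sign = side of CL): 1:+B, 2:+C, 3:-C, 4:-B, 5:+B, 6:+C, 7:+B, 8:+B, 9:+B, 10:-C
Rule 3 (four of five consecutive points beyond the same 1σ limit) is satisfied at point 9.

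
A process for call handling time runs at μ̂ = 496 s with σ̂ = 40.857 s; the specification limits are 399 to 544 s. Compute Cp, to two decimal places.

0.59

Cp = (USL − LSL) / (6σ̂) = (544 − 399) / (6 × 40.857) = 145.0000 / 245.1420 = 0.5915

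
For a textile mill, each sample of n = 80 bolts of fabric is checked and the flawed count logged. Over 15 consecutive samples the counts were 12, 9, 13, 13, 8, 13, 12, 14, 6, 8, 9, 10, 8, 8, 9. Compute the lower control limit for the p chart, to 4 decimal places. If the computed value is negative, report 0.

0.0151

p̄ = Σdᵢ / (k·n) = 152 / (15 × 80) = 0.12667
LCL = p̄ − 3·√(p̄(1−p̄)/n) = 0.12667 − 3 × 0.03719 = 0.01511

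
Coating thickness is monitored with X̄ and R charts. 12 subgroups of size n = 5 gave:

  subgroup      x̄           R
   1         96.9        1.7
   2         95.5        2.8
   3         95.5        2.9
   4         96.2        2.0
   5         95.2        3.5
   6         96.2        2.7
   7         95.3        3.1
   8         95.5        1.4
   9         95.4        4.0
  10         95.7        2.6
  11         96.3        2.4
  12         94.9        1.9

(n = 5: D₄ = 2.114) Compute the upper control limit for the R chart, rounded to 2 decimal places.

5.46

R̄ = (1.7 + 2.8 + 2.9 + 2.0 + 3.5 + 2.7 + 3.1 + 1.4 + 4.0 + 2.6 + 2.4 + 1.9) / 12 = 31.0000 / 12 = 2.5833
UCL_R = D₄·R̄ = 2.114 × 2.5833 = 5.4612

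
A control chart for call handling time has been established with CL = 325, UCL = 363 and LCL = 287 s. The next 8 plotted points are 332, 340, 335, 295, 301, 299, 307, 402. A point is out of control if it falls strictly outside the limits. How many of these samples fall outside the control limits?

1

Compare each point to [287, 363]: sample 8 = 402 > UCL.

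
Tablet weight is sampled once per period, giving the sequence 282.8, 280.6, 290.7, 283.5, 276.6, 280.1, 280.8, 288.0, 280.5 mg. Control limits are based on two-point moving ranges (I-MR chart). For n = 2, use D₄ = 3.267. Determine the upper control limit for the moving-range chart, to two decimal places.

Moving ranges: 2.2, 10.1, 7.2, 6.9, 3.5, 0.7, 7.2, 7.5; M̄R̄ = 45.3000 / 8 = 5.6625
UCL_MR = D₄·M̄R̄ = 3.267 × 5.6625 = 18.4994

18.50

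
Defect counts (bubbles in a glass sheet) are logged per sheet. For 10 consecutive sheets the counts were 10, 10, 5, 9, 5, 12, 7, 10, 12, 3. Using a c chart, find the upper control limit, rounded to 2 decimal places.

c̄ = (10 + 10 + 5 + 9 + 5 + 12 + 7 + 10 + 12 + 3) / 10 = 83 / 10 = 8.3000
UCL = c̄ + 3√c̄ = 8.3000 + 3 × √8.3000 = 8.3000 + 3 × 2.8810 = 16.9429

16.94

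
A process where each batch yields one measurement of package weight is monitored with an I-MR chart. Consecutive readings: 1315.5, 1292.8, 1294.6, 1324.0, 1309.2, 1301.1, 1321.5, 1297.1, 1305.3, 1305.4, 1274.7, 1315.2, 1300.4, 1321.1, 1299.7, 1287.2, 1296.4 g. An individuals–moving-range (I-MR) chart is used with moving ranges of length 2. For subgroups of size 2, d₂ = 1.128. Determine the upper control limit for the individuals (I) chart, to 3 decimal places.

1350.093

X̄ = (1315.5 + 1292.8 + 1294.6 + 1324.0 + 1309.2 + 1301.1 + 1321.5 + 1297.1 + 1305.3 + 1305.4 + 1274.7 + 1315.2 + 1300.4 + 1321.1 + 1299.7 + 1287.2 + 1296.4) / 17 = 1303.6000
Moving ranges: 22.7, 1.8, 29.4, 14.8, 8.1, 20.4, 24.4, 8.2, 0.1, 30.7, 40.5, 14.8, 20.7, 21.4, 12.5, 9.2; M̄R̄ = 279.7000 / 16 = 17.4812
UCL = X̄ + 3·M̄R̄/d₂ = 1303.6000 + 3 × 17.4812 / 1.128 = 1350.0927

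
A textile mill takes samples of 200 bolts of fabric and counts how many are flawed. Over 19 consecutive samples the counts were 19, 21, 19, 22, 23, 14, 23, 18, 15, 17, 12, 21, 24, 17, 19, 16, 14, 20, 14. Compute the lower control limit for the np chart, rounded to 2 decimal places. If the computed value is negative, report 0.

6.08

p̄ = Σdᵢ / (k·n) = 348 / (19 × 200) = 0.09158
LCL = np̄ − 3·√(np̄(1−p̄)) = 18.3158 − 3 × 4.0790 = 6.0787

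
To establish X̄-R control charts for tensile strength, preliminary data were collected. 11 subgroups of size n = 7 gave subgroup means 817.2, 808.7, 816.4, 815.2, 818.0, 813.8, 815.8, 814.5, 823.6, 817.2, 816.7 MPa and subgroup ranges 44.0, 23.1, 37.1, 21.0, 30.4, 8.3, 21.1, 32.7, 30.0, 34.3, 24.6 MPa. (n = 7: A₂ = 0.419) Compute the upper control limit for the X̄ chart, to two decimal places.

X̄̄ = (817.2 + 808.7 + 816.4 + 815.2 + 818.0 + 813.8 + 815.8 + 814.5 + 823.6 + 817.2 + 816.7) / 11 = 8977.1000 / 11 = 816.1000
R̄ = (44.0 + 23.1 + 37.1 + 21.0 + 30.4 + 8.3 + 21.1 + 32.7 + 30.0 + 34.3 + 24.6) / 11 = 306.6000 / 11 = 27.8727
UCL = X̄̄ + A₂·R̄ = 816.1000 + 0.419 × 27.8727 = 827.7787

827.78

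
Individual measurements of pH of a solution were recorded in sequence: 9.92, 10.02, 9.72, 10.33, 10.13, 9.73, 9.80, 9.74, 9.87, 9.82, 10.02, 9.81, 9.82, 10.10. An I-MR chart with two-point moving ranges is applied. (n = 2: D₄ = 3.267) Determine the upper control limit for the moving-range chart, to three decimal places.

Moving ranges: 0.10, 0.30, 0.61, 0.20, 0.40, 0.07, 0.06, 0.13, 0.05, 0.20, 0.21, 0.01, 0.28; M̄R̄ = 2.6200 / 13 = 0.2015
UCL_MR = D₄·M̄R̄ = 3.267 × 0.2015 = 0.6584

0.658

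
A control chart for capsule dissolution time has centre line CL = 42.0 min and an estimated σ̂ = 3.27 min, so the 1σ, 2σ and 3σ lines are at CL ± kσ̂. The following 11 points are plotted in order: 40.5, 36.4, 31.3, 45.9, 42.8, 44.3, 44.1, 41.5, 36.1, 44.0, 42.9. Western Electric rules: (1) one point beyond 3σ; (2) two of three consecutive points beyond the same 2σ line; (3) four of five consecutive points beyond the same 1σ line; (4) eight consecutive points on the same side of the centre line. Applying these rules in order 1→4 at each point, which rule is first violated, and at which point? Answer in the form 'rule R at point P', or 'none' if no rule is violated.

Zone of each point (C = within 1σ̂, B = 1σ̂–2σ̂, A = 2σ̂–3σ̂, * = beyond 3σ̂; sign = side of CL): 1:-C, 2:-B, 3:-*, 4:+B, 5:+C, 6:+C, 7:+C, 8:-C, 9:-B, 10:+C, 11:+C
Rule 1 (one point beyond the 3σ limits) is satisfied at point 3.

rule 1 at point 3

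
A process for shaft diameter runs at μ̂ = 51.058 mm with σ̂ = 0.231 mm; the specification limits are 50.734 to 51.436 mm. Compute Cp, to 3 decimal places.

0.506

Cp = (USL − LSL) / (6σ̂) = (51.436 − 50.734) / (6 × 0.231) = 0.7020 / 1.3860 = 0.5065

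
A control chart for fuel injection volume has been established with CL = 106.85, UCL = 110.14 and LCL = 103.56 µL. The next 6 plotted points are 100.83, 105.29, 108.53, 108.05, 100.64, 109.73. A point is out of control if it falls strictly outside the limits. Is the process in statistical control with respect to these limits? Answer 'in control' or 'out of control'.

Compare each point to [103.56, 110.14]: sample 1 = 100.83 < LCL; sample 5 = 100.64 < LCL.

out of control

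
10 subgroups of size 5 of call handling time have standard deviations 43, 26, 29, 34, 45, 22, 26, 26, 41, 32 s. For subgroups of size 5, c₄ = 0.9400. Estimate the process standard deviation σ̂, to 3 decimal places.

34.468

s̄ = (43 + 26 + 29 + 34 + 45 + 22 + 26 + 26 + 41 + 32) / 10 = 32.4000
σ̂ = s̄ / c₄ = 32.4000 / 0.9400 = 34.4681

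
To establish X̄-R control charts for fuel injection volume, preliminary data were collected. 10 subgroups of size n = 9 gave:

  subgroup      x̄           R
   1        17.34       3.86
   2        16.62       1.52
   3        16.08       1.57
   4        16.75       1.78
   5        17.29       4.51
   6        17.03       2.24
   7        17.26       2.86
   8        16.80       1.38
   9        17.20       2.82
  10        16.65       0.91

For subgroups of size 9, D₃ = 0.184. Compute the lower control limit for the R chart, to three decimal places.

0.431

R̄ = (3.86 + 1.52 + 1.57 + 1.78 + 4.51 + 2.24 + 2.86 + 1.38 + 2.82 + 0.91) / 10 = 23.4500 / 10 = 2.3450
LCL_R = D₃·R̄ = 0.184 × 2.3450 = 0.4315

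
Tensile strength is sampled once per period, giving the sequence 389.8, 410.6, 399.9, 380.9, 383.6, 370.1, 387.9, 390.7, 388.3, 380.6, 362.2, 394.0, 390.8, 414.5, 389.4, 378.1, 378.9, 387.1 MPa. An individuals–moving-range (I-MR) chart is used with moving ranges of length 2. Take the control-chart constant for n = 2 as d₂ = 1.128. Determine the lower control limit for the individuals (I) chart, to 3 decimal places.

353.231

X̄ = (389.8 + 410.6 + 399.9 + 380.9 + 383.6 + 370.1 + 387.9 + 390.7 + 388.3 + 380.6 + 362.2 + 394.0 + 390.8 + 414.5 + 389.4 + 378.1 + 378.9 + 387.1) / 18 = 387.6333
Moving ranges: 20.8, 10.7, 19.0, 2.7, 13.5, 17.8, 2.8, 2.4, 7.7, 18.4, 31.8, 3.2, 23.7, 25.1, 11.3, 0.8, 8.2; M̄R̄ = 219.9000 / 17 = 12.9353
LCL = X̄ − 3·M̄R̄/d₂ = 387.6333 − 3 × 12.9353 / 1.128 = 353.2310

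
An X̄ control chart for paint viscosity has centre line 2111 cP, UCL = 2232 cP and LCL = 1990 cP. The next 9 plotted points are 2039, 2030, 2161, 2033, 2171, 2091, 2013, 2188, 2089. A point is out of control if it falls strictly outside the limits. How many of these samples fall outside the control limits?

0

All 9 points lie within [1990, 2232].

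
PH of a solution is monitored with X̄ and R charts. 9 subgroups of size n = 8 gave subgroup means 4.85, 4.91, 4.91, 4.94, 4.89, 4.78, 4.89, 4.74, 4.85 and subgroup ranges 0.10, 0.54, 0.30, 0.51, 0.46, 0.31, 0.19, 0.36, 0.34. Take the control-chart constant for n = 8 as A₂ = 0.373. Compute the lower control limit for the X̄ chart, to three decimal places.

4.733

X̄̄ = (4.85 + 4.91 + 4.91 + 4.94 + 4.89 + 4.78 + 4.89 + 4.74 + 4.85) / 9 = 43.7600 / 9 = 4.8622
R̄ = (0.10 + 0.54 + 0.30 + 0.51 + 0.46 + 0.31 + 0.19 + 0.36 + 0.34) / 9 = 3.1100 / 9 = 0.3456
LCL = X̄̄ − A₂·R̄ = 4.8622 − 0.373 × 0.3456 = 4.7333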